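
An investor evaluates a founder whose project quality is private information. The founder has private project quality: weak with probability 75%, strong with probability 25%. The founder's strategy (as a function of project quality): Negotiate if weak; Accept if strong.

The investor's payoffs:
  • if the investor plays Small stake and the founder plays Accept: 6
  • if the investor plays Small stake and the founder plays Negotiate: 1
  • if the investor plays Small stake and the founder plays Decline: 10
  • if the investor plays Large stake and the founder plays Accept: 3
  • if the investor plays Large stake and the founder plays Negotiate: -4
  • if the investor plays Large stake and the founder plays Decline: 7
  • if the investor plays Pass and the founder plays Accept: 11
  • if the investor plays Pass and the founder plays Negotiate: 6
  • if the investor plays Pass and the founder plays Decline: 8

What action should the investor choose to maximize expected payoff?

Pass

Compute the investor's expected payoff for each action, taking the expectation over the founder's type.
E[Small stake] = 0.75·(1) + 0.25·(6) = 2.25
E[Large stake] = 0.75·(-4) + 0.25·(3) = -2.25
E[Pass] = 0.75·(6) + 0.25·(11) = 7.25
Best response: Pass (7.25 is the largest).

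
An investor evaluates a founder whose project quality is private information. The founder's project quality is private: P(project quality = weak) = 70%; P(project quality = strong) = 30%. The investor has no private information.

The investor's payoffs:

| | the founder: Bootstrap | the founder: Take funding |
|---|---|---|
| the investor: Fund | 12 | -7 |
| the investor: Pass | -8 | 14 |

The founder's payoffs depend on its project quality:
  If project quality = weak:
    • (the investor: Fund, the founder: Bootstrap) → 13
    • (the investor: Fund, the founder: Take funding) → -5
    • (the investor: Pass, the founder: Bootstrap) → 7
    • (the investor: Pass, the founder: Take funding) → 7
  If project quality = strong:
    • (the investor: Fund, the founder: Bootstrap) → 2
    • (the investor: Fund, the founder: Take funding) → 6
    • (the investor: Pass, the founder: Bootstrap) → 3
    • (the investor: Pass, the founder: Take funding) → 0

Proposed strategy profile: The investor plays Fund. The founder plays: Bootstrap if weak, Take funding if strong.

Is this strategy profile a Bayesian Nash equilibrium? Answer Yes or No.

The investor plays Fund: E[Fund] = 0.7·(12) + 0.3·(-7) = 6.3; E[Pass] = -1.4. Best-responding. ✓
The founder (project quality weak), facing Fund: Bootstrap gives 13, Take funding gives -5. Proposed Bootstrap is best. ✓
The founder (project quality strong), facing Fund: Bootstrap gives 2, Take funding gives 6. Proposed Take funding is best. ✓

Yes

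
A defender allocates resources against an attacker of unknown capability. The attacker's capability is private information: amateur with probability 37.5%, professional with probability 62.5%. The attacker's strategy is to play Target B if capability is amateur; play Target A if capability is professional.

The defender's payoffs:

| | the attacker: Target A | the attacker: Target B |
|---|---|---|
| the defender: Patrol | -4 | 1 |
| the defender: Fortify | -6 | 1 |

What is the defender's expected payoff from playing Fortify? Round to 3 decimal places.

-3.375

Take the expectation over the attacker's capability, weighting each type's action by its prior probability.
E[Fortify] = 0.375·1 + 0.625·(-6) = 0.375 + (-3.75) = -3.375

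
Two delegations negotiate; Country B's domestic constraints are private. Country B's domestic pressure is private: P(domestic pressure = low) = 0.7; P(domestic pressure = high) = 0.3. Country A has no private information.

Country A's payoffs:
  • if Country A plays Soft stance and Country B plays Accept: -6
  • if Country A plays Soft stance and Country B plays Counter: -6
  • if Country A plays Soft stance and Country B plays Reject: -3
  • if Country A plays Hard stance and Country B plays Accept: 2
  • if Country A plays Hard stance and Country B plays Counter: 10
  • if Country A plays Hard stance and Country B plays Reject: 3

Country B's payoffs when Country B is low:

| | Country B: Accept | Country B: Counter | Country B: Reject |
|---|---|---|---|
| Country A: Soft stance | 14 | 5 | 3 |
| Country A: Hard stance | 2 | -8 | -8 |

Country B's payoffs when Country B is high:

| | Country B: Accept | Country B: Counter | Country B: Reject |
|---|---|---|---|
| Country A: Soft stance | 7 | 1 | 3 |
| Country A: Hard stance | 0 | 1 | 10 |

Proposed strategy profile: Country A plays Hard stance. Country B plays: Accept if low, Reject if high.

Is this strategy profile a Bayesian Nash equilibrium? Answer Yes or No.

Yes

Country A plays Hard stance: E[Hard stance] = 0.7·(2) + 0.3·(3) = 2.3; E[Soft stance] = -5.1. Best-responding. ✓
Country B (domestic pressure low), facing Hard stance: Accept gives 2, Counter gives -8, Reject gives -8. Proposed Accept is best. ✓
Country B (domestic pressure high), facing Hard stance: Accept gives 0, Counter gives 1, Reject gives 10. Proposed Reject is best. ✓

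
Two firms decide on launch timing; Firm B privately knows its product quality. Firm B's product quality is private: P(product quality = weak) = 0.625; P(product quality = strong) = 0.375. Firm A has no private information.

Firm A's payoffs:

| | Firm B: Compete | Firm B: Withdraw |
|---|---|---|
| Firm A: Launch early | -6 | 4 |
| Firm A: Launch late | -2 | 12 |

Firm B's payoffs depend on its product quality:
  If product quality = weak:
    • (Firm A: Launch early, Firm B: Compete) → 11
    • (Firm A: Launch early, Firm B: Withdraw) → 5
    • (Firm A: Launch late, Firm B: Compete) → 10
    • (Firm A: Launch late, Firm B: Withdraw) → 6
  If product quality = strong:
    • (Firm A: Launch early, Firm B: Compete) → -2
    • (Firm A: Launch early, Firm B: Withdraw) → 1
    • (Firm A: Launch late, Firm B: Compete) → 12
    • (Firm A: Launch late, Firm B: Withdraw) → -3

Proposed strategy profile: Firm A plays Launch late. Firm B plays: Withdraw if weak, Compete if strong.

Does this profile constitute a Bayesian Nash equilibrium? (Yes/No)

No

Firm A plays Launch late: E[Launch late] = 0.625·(12) + 0.375·(-2) = 6.75; E[Launch early] = 0.25. Best-responding. ✓
Firm B (product quality weak), facing Launch late: Compete gives 10, Withdraw gives 6. Proposed Withdraw is not best — profitable deviation exists. ✗
Firm B (product quality strong), facing Launch late: Compete gives 12, Withdraw gives -3. Proposed Compete is best. ✓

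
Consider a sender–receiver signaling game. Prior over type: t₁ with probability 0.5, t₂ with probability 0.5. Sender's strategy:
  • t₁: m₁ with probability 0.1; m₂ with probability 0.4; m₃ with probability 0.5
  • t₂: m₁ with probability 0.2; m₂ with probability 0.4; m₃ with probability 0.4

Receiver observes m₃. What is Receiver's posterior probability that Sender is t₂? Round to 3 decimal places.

P(m₃) = 0.5·0.5 + 0.5·0.4 = 0.45
P(t₂ | m₃) = (0.5·0.4) / 0.45 = 0.2 / 0.45 = 0.444444

0.444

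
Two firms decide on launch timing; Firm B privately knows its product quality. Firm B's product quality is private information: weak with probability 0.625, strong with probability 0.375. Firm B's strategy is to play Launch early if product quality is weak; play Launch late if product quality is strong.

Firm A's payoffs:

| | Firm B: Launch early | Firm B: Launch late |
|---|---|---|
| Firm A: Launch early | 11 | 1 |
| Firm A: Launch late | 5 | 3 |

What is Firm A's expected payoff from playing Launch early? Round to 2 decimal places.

7.25

E[Launch early] = 0.625·11 + 0.375·1 = 6.875 + 0.375 = 7.25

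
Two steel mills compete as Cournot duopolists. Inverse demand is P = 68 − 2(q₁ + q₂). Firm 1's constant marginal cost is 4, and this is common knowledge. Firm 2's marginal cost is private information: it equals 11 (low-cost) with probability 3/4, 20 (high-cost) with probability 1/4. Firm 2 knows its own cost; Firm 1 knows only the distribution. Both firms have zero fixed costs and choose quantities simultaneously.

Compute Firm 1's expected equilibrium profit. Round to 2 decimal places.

Type-c best response for Firm 2: q₂(c) = (68 − c)/4 − q₁/2.
Firm 1 maximizes expected profit; its first-order condition is 68 − 4q₁ − 2E[q₂] − 4 = 0.
Substituting E[q₂] and solving: E[c₂] = 13.25, so q₁ = (68 − 2·4 + 13.25)/6 = 12.2083.
E[P] = 68 − 2·(q₁ + E[q₂]) = 28.4167; Firm 1's expected profit = (E[P] − 4)·q₁ = (28.4167 − 4)·12.2083 = 298.087.

298.09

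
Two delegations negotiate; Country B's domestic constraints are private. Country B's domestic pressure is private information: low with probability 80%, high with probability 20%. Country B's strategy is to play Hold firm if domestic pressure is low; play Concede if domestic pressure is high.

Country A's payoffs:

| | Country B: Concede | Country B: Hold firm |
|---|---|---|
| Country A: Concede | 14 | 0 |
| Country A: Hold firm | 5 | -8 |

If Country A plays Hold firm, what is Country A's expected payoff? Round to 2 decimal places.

E[Hold firm] = 0.8·(-8) + 0.2·5 = (-6.4) + 1 = -5.4

-5.40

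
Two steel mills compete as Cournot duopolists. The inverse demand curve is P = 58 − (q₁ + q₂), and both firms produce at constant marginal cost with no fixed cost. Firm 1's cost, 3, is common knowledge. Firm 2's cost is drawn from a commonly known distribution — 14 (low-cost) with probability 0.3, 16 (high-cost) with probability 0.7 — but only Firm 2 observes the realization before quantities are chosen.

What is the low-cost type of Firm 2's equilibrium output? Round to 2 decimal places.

10.77

Type-c best response for Firm 2: q₂(c) = (58 − c)/2 − q₁/2.
Firm 1 maximizes expected profit; its first-order condition is 58 − 2q₁ − E[q₂] − 3 = 0.
Substituting E[q₂] and solving: E[c₂] = 15.4, so q₁ = (58 − 2·3 + 15.4)/3 = 22.4667.
q₂(low-cost) = (58 − 14 − 22.4667)/2 = 10.7667.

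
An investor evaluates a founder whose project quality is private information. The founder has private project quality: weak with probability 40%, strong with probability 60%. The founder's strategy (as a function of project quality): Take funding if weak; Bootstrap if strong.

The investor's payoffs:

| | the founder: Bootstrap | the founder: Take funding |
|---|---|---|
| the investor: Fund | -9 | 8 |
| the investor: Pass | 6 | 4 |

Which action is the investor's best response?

E[Fund] = 0.4·(8) + 0.6·(-9) = -2.2
E[Pass] = 0.4·(4) + 0.6·(6) = 5.2
Best response: Pass (5.2 is the largest).

Pass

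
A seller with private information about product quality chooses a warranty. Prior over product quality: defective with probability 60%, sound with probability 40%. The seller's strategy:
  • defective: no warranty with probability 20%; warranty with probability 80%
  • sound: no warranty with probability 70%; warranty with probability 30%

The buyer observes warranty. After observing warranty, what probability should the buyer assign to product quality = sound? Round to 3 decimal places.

0.200

P(warranty) = 0.6·0.8 + 0.4·0.3 = 0.6
P(sound | warranty) = (0.4·0.3) / 0.6 = 0.12 / 0.6 = 0.2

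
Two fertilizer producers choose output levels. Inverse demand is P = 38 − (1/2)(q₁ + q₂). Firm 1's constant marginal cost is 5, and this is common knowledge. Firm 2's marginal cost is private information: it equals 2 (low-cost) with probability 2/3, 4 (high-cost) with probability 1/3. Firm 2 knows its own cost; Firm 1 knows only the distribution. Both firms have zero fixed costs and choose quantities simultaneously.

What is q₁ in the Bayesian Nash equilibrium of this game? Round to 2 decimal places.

20.44

Firm 2 with cost c maximizes (38 − (1/2)(q₁+q₂) − c)·q₂, giving q₂(c) = (38 − c − (1/2)q₁).
E[c₂] = 2/3·2 + 1/3·4 = 2.66667
Firm 1's FOC against E[q₂] yields q₁ = (38 − 2·5 + E[c₂])/(3/2) = (38 − 10 + 2.66667)/(3/2) = 20.4444.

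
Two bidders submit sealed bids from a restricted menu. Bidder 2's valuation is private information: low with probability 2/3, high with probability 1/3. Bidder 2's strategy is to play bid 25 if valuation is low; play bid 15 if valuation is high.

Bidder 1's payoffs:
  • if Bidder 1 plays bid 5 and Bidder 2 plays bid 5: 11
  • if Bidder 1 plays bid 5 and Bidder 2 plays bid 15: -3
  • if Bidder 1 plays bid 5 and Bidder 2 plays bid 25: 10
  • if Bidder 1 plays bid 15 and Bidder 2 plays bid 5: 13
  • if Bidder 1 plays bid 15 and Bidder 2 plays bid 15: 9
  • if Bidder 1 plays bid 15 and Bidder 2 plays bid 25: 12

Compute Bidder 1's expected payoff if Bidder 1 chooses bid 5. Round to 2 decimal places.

5.67

Take the expectation over Bidder 2's valuation, weighting each type's action by its prior probability.
E[bid 5] = 2/3·10 + 1/3·(-3) = 20/3 + (-1) = 17/3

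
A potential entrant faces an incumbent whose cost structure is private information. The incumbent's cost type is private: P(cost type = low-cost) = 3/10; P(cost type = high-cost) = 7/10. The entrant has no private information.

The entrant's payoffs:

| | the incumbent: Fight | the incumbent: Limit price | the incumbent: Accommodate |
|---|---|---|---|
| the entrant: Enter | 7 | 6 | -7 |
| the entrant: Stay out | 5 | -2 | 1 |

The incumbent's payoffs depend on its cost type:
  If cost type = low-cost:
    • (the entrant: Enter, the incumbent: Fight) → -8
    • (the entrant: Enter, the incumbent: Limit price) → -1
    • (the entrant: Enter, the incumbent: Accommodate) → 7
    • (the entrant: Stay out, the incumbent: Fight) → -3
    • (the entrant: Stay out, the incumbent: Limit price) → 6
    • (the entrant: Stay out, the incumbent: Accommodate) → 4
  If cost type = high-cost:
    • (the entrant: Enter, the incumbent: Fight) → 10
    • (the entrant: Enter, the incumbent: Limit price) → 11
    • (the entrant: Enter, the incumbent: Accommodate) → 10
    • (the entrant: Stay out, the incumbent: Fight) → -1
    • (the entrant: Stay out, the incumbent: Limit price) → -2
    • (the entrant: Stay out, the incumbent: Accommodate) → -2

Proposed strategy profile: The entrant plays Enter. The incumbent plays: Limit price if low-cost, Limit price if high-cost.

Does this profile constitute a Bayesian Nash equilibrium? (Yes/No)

A profile is a BNE iff every type of every player is best-responding given beliefs about the other side.
The entrant plays Enter: E[Enter] = 3/10·(6) + 7/10·(6) = 6; E[Stay out] = -2. Best-responding. ✓
The incumbent (cost type low-cost), facing Enter: Fight gives -8, Limit price gives -1, Accommodate gives 7. Proposed Limit price is not best — profitable deviation exists. ✗
The incumbent (cost type high-cost), facing Enter: Fight gives 10, Limit price gives 11, Accommodate gives 10. Proposed Limit price is best. ✓

No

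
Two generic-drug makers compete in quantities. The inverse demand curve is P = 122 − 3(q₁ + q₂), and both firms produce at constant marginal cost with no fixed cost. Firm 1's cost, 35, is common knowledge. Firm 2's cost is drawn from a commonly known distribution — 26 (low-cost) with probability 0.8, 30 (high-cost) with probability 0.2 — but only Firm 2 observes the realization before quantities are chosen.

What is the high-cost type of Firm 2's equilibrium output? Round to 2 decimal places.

Type-c best response for Firm 2: q₂(c) = (122 − c)/6 − q₁/2.
Firm 1 maximizes expected profit; its first-order condition is 122 − 6q₁ − 3E[q₂] − 35 = 0.
Substituting E[q₂] and solving: E[c₂] = 26.8, so q₁ = (122 − 2·35 + 26.8)/9 = 8.75556.
q₂(high-cost) = (122 − 30 − 3·8.75556)/6 = 10.9556.

10.96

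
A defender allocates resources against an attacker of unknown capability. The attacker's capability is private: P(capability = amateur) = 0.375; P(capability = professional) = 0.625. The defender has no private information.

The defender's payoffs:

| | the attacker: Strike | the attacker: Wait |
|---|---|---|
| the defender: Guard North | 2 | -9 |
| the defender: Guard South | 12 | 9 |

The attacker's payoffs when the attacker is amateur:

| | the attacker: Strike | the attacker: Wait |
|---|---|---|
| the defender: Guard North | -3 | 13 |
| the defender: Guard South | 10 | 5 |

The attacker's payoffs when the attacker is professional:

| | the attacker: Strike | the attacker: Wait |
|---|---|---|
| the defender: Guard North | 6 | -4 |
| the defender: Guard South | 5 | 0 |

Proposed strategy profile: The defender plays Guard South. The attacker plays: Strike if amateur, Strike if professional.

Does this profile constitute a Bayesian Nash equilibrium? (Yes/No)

The defender plays Guard South: E[Guard South] = 0.375·(12) + 0.625·(12) = 12; E[Guard North] = 2. Best-responding. ✓
The attacker (capability amateur), facing Guard South: Strike gives 10, Wait gives 5. Proposed Strike is best. ✓
The attacker (capability professional), facing Guard South: Strike gives 5, Wait gives 0. Proposed Strike is best. ✓

Yes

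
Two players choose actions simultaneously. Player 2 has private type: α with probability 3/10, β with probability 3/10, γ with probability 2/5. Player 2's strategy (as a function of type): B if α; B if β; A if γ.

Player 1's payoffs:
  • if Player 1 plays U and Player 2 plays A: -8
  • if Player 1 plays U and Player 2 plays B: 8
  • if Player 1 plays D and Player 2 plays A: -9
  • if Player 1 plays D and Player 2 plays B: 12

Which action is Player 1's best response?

E[U] = 3/10·(8) + 3/10·(8) + 2/5·(-8) = 8/5
E[D] = 3/10·(12) + 3/10·(12) + 2/5·(-9) = 18/5
Best response: D (18/5 is the largest).

D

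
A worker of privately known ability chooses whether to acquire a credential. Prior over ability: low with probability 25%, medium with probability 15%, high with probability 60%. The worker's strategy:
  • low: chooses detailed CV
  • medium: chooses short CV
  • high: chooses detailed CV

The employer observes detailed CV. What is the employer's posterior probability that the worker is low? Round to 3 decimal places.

P(detailed CV) = 0.25·1 + 0.15·0 + 0.6·1 = 0.85
P(low | detailed CV) = (0.25·1) / 0.85 = 0.25 / 0.85 = 0.294118

0.294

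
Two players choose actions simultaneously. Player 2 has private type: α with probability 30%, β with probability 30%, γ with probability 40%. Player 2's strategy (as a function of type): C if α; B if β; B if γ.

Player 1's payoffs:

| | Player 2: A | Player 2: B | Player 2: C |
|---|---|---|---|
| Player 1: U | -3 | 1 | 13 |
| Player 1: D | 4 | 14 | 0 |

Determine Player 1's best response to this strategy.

E[U] = 0.3·(13) + 0.3·(1) + 0.4·(1) = 4.6
E[D] = 0.3·(0) + 0.3·(14) + 0.4·(14) = 9.8
Best response: D (9.8 is the largest).

D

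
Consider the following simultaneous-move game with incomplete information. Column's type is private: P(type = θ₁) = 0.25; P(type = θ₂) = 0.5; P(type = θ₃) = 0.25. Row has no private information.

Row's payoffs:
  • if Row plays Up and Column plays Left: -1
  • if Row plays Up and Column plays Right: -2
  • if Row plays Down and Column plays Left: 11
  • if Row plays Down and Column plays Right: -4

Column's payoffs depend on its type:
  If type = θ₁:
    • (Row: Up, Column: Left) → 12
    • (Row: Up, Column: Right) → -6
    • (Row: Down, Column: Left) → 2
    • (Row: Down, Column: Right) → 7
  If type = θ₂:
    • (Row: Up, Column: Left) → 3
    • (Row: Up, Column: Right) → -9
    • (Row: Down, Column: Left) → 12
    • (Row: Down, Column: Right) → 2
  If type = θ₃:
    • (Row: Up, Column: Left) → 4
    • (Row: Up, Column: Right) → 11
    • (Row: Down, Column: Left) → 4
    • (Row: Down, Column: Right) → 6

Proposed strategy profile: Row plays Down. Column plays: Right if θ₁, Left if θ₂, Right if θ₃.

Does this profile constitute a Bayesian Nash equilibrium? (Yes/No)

Yes

Row plays Down: E[Down] = 0.25·(-4) + 0.5·(11) + 0.25·(-4) = 3.5; E[Up] = -1.5. Best-responding. ✓
Column (type θ₁), facing Down: Left gives 2, Right gives 7. Proposed Right is best. ✓
Column (type θ₂), facing Down: Left gives 12, Right gives 2. Proposed Left is best. ✓
Column (type θ₃), facing Down: Left gives 4, Right gives 6. Proposed Right is best. ✓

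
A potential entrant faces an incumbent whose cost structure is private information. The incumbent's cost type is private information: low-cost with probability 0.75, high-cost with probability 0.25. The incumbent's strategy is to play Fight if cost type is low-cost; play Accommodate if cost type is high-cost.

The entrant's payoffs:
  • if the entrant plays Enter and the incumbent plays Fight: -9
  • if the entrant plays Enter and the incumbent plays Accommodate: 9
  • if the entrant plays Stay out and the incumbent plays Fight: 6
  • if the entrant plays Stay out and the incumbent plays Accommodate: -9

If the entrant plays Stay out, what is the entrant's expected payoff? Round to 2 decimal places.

E[Stay out] = 0.75·6 + 0.25·(-9) = 4.5 + (-2.25) = 2.25

2.25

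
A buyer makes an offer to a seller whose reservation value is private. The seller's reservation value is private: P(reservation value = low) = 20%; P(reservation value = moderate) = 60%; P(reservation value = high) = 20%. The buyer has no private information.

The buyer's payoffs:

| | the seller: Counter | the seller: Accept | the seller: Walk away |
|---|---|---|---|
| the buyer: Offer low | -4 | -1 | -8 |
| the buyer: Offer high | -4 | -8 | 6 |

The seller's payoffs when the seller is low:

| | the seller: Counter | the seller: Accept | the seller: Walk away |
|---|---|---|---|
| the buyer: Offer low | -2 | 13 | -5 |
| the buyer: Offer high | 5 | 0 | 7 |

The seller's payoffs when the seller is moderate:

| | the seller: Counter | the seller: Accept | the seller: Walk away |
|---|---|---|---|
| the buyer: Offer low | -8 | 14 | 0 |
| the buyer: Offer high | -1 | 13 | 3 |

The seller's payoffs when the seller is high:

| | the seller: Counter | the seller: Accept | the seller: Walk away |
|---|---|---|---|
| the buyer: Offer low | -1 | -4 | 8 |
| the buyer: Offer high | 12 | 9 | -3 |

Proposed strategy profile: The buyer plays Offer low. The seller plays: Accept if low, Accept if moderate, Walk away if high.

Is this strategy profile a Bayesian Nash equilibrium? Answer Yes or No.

Yes

The buyer plays Offer low: E[Offer low] = 0.2·(-1) + 0.6·(-1) + 0.2·(-8) = -2.4; E[Offer high] = -5.2. Best-responding. ✓
The seller (reservation value low), facing Offer low: Counter gives -2, Accept gives 13, Walk away gives -5. Proposed Accept is best. ✓
The seller (reservation value moderate), facing Offer low: Counter gives -8, Accept gives 14, Walk away gives 0. Proposed Accept is best. ✓
The seller (reservation value high), facing Offer low: Counter gives -1, Accept gives -4, Walk away gives 8. Proposed Walk away is best. ✓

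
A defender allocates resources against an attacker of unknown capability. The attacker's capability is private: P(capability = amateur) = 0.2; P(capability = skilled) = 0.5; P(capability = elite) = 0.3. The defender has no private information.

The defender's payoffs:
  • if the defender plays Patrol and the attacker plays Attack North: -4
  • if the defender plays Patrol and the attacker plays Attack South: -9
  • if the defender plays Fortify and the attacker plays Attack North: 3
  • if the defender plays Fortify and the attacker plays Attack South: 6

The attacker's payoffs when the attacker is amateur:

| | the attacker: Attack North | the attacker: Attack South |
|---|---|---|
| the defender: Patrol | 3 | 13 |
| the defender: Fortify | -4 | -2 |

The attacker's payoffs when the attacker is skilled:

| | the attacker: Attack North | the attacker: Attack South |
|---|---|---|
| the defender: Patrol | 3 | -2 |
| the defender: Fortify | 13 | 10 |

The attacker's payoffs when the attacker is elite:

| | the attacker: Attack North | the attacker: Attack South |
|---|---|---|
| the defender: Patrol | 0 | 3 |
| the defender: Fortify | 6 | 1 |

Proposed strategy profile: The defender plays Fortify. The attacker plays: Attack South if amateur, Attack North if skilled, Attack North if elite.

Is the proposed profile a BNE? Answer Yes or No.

The defender plays Fortify: E[Fortify] = 0.2·(6) + 0.5·(3) + 0.3·(3) = 3.6; E[Patrol] = -5. Best-responding. ✓
The attacker (capability amateur), facing Fortify: Attack North gives -4, Attack South gives -2. Proposed Attack South is best. ✓
The attacker (capability skilled), facing Fortify: Attack North gives 13, Attack South gives 10. Proposed Attack North is best. ✓
The attacker (capability elite), facing Fortify: Attack North gives 6, Attack South gives 1. Proposed Attack North is best. ✓

Yes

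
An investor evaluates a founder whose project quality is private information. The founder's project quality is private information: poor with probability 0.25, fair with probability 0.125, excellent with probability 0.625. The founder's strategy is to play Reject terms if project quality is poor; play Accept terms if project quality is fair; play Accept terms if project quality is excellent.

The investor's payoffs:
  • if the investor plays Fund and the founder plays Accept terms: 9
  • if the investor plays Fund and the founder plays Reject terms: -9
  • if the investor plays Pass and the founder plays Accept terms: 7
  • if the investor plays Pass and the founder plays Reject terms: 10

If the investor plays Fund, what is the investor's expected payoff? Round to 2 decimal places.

4.50

Take the expectation over the founder's project quality, weighting each type's action by its prior probability.
E[Fund] = 0.25·(-9) + 0.125·9 + 0.625·9 = (-2.25) + 1.125 + 5.625 = 4.5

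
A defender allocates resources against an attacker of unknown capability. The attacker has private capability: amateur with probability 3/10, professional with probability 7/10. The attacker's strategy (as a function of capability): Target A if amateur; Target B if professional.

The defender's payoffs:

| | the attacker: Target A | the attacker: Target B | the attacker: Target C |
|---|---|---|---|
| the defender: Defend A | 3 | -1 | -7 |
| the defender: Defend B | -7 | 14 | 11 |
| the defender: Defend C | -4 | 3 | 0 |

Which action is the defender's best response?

E[Defend A] = 3/10·(3) + 7/10·(-1) = 1/5
E[Defend B] = 3/10·(-7) + 7/10·(14) = 77/10
E[Defend C] = 3/10·(-4) + 7/10·(3) = 9/10
Best response: Defend B (77/10 is the largest).

Defend B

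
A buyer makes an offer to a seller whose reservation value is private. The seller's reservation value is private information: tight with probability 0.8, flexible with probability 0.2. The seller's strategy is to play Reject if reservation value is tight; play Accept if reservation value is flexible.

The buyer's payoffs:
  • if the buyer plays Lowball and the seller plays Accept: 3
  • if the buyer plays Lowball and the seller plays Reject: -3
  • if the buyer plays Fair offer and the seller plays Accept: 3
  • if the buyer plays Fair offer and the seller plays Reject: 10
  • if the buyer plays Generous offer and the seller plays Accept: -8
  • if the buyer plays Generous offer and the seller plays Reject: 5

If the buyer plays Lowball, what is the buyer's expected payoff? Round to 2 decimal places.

-1.80

E[Lowball] = 0.8·(-3) + 0.2·3 = (-2.4) + 0.6 = -1.8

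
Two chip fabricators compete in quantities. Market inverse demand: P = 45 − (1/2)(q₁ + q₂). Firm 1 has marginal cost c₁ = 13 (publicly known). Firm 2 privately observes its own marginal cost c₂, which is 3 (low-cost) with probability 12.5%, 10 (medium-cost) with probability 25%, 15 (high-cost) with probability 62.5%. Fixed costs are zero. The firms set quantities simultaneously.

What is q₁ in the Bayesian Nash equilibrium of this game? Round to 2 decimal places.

Firm 2 with cost c maximizes (45 − (1/2)(q₁+q₂) − c)·q₂, giving q₂(c) = (45 − c − (1/2)q₁).
E[c₂] = 0.125·3 + 0.25·10 + 0.625·15 = 12.25
Firm 1's FOC against E[q₂] yields q₁ = (45 − 2·13 + E[c₂])/(3/2) = (45 − 26 + 12.25)/(3/2) = 20.8333.

20.83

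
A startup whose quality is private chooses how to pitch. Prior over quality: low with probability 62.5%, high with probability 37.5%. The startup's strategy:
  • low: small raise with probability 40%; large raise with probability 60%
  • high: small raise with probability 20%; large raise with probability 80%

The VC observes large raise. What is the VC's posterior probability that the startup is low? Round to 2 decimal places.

0.56

P(large raise) = 0.625·0.6 + 0.375·0.8 = 0.675
P(low | large raise) = (0.625·0.6) / 0.675 = 0.375 / 0.675 = 0.555556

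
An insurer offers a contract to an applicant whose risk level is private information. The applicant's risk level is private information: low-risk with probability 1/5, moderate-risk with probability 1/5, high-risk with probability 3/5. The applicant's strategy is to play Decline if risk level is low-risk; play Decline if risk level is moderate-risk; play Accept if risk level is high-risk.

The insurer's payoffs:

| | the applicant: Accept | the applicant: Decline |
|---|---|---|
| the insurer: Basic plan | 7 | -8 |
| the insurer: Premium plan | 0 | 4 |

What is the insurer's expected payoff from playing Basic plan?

1

E[Basic plan] = 1/5·(-8) + 1/5·(-8) + 3/5·7 = (-8/5) + (-8/5) + 21/5 = 1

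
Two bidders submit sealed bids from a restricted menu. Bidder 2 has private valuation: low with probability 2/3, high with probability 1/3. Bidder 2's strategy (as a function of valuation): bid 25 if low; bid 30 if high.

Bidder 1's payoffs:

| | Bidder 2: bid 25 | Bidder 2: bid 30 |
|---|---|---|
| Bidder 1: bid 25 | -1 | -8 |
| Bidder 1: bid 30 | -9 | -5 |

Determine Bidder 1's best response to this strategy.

E[bid 25] = 2/3·(-1) + 1/3·(-8) = -10/3
E[bid 30] = 2/3·(-9) + 1/3·(-5) = -23/3
Best response: bid 25 (-10/3 is the largest).

bid 25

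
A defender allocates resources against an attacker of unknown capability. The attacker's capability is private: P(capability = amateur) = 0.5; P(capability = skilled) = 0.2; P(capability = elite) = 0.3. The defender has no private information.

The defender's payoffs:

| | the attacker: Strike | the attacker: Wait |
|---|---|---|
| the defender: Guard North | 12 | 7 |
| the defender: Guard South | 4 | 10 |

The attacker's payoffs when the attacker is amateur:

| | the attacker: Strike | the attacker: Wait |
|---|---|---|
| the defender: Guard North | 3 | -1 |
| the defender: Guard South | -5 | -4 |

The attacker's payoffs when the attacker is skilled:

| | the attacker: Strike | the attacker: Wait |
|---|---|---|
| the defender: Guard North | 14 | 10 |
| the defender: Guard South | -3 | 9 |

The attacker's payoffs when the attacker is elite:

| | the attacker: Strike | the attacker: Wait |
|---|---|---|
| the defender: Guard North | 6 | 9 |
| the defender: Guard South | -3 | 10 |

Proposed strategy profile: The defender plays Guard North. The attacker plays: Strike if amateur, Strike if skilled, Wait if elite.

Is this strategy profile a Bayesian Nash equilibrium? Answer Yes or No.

The defender plays Guard North: E[Guard North] = 0.5·(12) + 0.2·(12) + 0.3·(7) = 10.5; E[Guard South] = 5.8. Best-responding. ✓
The attacker (capability amateur), facing Guard North: Strike gives 3, Wait gives -1. Proposed Strike is best. ✓
The attacker (capability skilled), facing Guard North: Strike gives 14, Wait gives 10. Proposed Strike is best. ✓
The attacker (capability elite), facing Guard North: Strike gives 6, Wait gives 9. Proposed Wait is best. ✓

Yes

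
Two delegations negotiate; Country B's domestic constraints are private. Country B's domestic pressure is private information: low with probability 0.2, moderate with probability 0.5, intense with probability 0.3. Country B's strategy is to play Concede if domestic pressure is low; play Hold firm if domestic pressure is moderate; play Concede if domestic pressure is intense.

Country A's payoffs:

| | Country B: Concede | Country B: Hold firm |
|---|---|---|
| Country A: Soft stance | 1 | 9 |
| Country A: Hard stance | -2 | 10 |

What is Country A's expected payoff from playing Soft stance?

E[Soft stance] = 0.2·1 + 0.5·9 + 0.3·1 = 0.2 + 4.5 + 0.3 = 5

5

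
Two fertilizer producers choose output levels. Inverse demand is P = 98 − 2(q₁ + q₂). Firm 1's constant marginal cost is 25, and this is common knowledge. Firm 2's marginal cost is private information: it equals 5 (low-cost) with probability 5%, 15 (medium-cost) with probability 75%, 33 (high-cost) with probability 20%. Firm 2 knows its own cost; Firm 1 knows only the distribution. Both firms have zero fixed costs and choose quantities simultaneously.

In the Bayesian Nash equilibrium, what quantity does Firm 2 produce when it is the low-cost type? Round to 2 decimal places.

17.74

Firm 2 with cost c maximizes (98 − 2(q₁+q₂) − c)·q₂, giving q₂(c) = (98 − c − 2q₁)/4.
E[c₂] = 0.05·5 + 0.75·15 + 0.2·33 = 18.1
Firm 1's FOC against E[q₂] yields q₁ = (98 − 2·25 + E[c₂])/6 = (98 − 50 + 18.1)/6 = 11.0167.
q₂(low-cost) = (98 − 5 − 2·11.0167)/4 = 17.7417.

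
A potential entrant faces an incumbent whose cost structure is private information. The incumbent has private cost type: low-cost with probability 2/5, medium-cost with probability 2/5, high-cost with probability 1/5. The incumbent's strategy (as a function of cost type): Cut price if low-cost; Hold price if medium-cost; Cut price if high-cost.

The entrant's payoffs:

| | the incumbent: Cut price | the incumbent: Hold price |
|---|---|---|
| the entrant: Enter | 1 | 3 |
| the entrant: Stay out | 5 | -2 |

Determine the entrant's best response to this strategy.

E[Enter] = 2/5·(1) + 2/5·(3) + 1/5·(1) = 9/5
E[Stay out] = 2/5·(5) + 2/5·(-2) + 1/5·(5) = 11/5
Best response: Stay out (11/5 is the largest).

Stay out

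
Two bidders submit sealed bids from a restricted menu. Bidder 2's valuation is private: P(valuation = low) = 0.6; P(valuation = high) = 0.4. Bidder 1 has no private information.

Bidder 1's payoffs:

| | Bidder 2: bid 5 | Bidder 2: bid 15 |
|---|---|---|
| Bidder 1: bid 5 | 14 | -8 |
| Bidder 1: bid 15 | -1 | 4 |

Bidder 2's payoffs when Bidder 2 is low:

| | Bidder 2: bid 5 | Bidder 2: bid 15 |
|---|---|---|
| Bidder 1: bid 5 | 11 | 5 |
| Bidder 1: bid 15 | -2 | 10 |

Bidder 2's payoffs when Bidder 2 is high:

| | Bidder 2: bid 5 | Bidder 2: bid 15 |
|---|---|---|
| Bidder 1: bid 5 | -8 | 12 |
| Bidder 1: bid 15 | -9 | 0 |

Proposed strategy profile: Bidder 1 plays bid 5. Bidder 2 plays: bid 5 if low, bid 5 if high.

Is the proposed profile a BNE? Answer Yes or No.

A profile is a BNE iff every type of every player is best-responding given beliefs about the other side.
Bidder 1 plays bid 5: E[bid 5] = 0.6·(14) + 0.4·(14) = 14; E[bid 15] = -1. Best-responding. ✓
Bidder 2 (valuation low), facing bid 5: bid 5 gives 11, bid 15 gives 5. Proposed bid 5 is best. ✓
Bidder 2 (valuation high), facing bid 5: bid 5 gives -8, bid 15 gives 12. Proposed bid 5 is not best — profitable deviation exists. ✗

No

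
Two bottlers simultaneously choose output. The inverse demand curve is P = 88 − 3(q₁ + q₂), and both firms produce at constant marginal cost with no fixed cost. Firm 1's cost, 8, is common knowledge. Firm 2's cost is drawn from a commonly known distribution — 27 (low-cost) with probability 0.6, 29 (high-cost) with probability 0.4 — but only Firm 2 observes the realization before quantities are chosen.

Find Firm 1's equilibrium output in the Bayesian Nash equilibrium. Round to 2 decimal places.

11.09

Type-c best response for Firm 2: q₂(c) = (88 − c)/6 − q₁/2.
Firm 1 maximizes expected profit; its first-order condition is 88 − 6q₁ − 3E[q₂] − 8 = 0.
Substituting E[q₂] and solving: E[c₂] = 27.8, so q₁ = (88 − 2·8 + 27.8)/9 = 11.0889.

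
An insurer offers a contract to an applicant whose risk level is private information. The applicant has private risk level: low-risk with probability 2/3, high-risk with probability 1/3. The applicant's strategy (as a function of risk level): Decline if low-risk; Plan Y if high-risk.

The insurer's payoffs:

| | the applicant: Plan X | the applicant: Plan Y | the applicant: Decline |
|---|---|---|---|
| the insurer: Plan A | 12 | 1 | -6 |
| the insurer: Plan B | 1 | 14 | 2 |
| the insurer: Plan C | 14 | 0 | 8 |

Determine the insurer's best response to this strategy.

E[Plan A] = 2/3·(-6) + 1/3·(1) = -11/3
E[Plan B] = 2/3·(2) + 1/3·(14) = 6
E[Plan C] = 2/3·(8) + 1/3·(0) = 16/3
Best response: Plan B (6 is the largest).

Plan B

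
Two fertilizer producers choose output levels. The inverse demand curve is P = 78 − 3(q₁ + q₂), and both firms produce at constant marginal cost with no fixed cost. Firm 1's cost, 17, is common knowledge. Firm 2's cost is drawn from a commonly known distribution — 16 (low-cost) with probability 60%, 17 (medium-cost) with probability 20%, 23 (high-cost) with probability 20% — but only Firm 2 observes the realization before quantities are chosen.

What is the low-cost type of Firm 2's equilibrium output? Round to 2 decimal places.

Type-c best response for Firm 2: q₂(c) = (78 − c)/6 − q₁/2.
Firm 1 maximizes expected profit; its first-order condition is 78 − 6q₁ − 3E[q₂] − 17 = 0.
Substituting E[q₂] and solving: E[c₂] = 17.6, so q₁ = (78 − 2·17 + 17.6)/9 = 6.84444.
q₂(low-cost) = (78 − 16 − 3·6.84444)/6 = 6.91111.

6.91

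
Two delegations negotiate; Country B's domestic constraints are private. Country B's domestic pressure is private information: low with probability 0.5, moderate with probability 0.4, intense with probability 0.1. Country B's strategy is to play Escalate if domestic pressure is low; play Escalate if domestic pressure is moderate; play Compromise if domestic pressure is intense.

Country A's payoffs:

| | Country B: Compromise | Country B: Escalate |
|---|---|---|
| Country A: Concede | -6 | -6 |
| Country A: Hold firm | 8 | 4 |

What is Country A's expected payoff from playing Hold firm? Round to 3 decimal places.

Take the expectation over Country B's domestic pressure, weighting each type's action by its prior probability.
E[Hold firm] = 0.5·4 + 0.4·4 + 0.1·8 = 2 + 1.6 + 0.8 = 4.4

4.400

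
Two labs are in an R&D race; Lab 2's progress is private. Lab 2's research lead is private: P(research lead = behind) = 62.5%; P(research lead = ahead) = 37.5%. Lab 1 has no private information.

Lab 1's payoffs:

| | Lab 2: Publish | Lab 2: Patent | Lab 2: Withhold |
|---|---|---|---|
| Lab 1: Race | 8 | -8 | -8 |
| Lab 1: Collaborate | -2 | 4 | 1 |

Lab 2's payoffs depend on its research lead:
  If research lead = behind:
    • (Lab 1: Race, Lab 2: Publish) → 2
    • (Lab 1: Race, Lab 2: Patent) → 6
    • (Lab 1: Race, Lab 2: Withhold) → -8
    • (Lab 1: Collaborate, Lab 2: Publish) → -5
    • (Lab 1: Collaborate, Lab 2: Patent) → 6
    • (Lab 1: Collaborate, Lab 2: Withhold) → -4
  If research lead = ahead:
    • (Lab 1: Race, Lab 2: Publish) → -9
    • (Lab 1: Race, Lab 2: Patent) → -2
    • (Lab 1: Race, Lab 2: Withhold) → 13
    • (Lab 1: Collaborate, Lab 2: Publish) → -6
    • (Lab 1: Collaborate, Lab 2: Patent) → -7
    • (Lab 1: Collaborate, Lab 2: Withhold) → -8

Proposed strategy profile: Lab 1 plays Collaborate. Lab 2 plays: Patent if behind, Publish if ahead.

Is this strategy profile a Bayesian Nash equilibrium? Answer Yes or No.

Yes

Lab 1 plays Collaborate: E[Collaborate] = 0.625·(4) + 0.375·(-2) = 1.75; E[Race] = -2. Best-responding. ✓
Lab 2 (research lead behind), facing Collaborate: Publish gives -5, Patent gives 6, Withhold gives -4. Proposed Patent is best. ✓
Lab 2 (research lead ahead), facing Collaborate: Publish gives -6, Patent gives -7, Withhold gives -8. Proposed Publish is best. ✓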